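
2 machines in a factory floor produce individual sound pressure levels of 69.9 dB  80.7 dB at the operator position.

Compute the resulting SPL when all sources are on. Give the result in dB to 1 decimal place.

Sum in the linear (power) domain: Σ 10^(Lᵢ/10) = 10^(69.9/10) + 10^(80.7/10) = 1.273e+08.
Combined level = 10 log₁₀(1.273e+08) = 81.0 dB.

81.0 dB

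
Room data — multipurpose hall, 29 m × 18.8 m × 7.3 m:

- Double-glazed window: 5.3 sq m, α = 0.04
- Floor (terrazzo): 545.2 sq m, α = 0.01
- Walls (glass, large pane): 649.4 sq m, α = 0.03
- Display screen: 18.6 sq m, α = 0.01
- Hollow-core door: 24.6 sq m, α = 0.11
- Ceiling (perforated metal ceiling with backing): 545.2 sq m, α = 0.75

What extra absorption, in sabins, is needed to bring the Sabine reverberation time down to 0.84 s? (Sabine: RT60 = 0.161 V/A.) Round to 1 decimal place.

Equivalent absorption area: A₁ = 5.3×0.04 + 545.2×0.01 + 649.4×0.03 + 18.6×0.01 + 24.6×0.11 + 545.2×0.75 = 436.938 sq m.
For T = 0.84 s, need A₂ = 0.161·V/T = 0.161·3979.96/0.84 = 762.826 sabins.
Shortfall: 762.826 − 436.938 = 325.9 sabins.

325.9 sabins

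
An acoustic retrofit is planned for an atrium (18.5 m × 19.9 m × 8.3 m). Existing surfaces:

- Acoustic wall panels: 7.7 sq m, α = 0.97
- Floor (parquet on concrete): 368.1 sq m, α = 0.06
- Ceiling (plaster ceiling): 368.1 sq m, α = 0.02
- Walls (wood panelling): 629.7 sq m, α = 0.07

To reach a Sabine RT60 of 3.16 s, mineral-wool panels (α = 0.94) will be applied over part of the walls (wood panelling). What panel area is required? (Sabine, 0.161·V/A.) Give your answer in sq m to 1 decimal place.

Equivalent absorption area: A₁ = 7.7×0.97 + 368.1×0.06 + 368.1×0.02 + 629.7×0.07 = 80.996 sq m.
V = 3055.645 m³. Target absorption A₂ = 0.161 × 3055.645 / 3.16 = 155.683 sabins.
ΔA needed = 155.683 − 80.996 = 74.687 sabins.
Each sq m of panel replacing the walls (wood panelling) adds (0.94 − 0.07) = 0.87 sabins.
Area = ΔA/Δα = 74.687/0.87 = 85.8 sq m.

85.8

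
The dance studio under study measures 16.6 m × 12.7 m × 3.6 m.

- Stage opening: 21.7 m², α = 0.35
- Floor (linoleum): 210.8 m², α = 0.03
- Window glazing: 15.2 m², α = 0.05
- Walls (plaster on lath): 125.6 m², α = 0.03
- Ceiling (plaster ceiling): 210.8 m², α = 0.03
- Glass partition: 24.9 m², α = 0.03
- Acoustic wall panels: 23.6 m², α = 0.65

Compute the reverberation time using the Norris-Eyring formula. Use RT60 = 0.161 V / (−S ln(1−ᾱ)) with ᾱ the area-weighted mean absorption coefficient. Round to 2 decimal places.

S = Σ Sᵢ = 632.6 m².
Σ(Sᵢαᵢ) = 21.7×0.35 + 210.8×0.03 + 15.2×0.05 + 125.6×0.03 + 210.8×0.03 + 24.9×0.03 + 23.6×0.65 = 40.858.
ᾱ = 40.858 / 632.6 = 0.0646.
Eyring denominator: −S ln(1−ᾱ) = 42.246.
V = 16.6 × 12.7 × 3.6 = 758.952 m³.
RT60 = 0.161 × 758.952 / 42.246 = 2.89 s.

2.89 s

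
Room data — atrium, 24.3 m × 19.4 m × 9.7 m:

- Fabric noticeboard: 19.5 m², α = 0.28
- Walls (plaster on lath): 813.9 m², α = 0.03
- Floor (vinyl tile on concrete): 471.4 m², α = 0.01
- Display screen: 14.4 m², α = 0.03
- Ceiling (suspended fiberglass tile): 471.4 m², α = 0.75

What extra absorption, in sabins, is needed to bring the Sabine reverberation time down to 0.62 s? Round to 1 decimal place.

Equivalent absorption area: A₁ = 19.5×0.28 + 813.9×0.03 + 471.4×0.01 + 14.4×0.03 + 471.4×0.75 = 388.573 m².
V = 4572.774 m³. Required absorption A₂ = 0.161 × 4572.774 / 0.62 = 1187.446 sabins.
ΔA = A₂ − A₁ = 1187.446 − 388.573 = 798.9 sabins.

798.9 sabins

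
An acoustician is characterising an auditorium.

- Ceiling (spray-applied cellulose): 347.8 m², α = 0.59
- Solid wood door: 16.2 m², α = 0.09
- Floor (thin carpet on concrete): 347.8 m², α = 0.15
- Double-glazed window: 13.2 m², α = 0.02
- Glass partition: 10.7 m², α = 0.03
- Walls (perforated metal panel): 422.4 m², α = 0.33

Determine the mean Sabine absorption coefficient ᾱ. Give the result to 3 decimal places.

S = Σ Sᵢ = 347.8 + 16.2 + 347.8 + 13.2 + 10.7 + 422.4 = 1158.1 m².
Σ(Sᵢαᵢ) = 347.8·0.59 + 16.2·0.09 + 347.8·0.15 + 13.2·0.02 + 10.7·0.03 + 422.4·0.33 = 398.807.
ᾱ = 398.807 / 1158.1 = 0.344.

0.344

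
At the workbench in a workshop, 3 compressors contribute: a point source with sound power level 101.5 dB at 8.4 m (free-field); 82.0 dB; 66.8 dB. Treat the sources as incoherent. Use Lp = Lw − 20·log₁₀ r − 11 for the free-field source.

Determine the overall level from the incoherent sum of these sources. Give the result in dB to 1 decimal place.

Source at 8.4 m: Lp = 101.5 − 20·log₁₀(8.4) − 11 = 72.0 dB.
Sum in the linear (power) domain: Σ 10^(Lᵢ/10) = 10^(72.0/10) + 10^(82.0/10) + 10^(66.8/10) = 1.791e+08.
Combined level = 10 log₁₀(1.791e+08) = 82.5 dB.

82.5 dB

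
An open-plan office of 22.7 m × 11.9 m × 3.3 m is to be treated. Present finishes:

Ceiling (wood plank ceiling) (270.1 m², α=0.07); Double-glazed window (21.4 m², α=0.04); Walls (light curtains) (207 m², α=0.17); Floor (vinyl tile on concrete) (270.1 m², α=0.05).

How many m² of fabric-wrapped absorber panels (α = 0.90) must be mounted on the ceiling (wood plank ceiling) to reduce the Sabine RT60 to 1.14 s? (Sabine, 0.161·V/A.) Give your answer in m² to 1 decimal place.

69.2

A₁ = Σ Sᵢαᵢ = 270.1×0.07 + 21.4×0.04 + 207×0.17 + 270.1×0.05 = 68.458 sabins.
V = 891.429 m³. Target absorption A₂ = 0.161 × 891.429 / 1.14 = 125.895 sabins.
Absorption to add: 125.895 − 68.458 = 57.437 sabins.
Net gain per m²: Δα = 0.90 − 0.07 = 0.83.
Panel area = 57.437 / 0.83 = 69.2 m².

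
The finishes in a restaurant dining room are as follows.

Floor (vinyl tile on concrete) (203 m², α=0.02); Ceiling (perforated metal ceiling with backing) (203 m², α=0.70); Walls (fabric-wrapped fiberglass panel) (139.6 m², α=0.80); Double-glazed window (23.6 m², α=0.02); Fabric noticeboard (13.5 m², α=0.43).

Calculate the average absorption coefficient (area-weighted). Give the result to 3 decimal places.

S = Σ Sᵢ = 203 + 203 + 139.6 + 23.6 + 13.5 = 582.7 m².
Σ(Sᵢαᵢ) = 203×0.02 + 203×0.70 + 139.6×0.80 + 23.6×0.02 + 13.5×0.43 = 264.117.
ᾱ = A/S = 0.453.

0.453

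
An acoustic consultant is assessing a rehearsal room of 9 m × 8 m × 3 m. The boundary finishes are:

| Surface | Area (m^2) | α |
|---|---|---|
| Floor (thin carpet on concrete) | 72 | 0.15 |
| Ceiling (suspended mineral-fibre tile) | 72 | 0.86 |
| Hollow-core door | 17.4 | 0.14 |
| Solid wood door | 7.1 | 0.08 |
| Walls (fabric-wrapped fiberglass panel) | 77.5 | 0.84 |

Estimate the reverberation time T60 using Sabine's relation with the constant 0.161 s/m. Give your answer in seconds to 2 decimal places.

0.25 sec

A = Σ Sᵢαᵢ = 72×0.15 + 72×0.86 + 17.4×0.14 + 7.1×0.08 + 77.5×0.84 = 140.824 sabins.
V = 9·8·3 = 216 m³.
T = 0.161 V/A = 0.161·216/140.824 = 0.25 s.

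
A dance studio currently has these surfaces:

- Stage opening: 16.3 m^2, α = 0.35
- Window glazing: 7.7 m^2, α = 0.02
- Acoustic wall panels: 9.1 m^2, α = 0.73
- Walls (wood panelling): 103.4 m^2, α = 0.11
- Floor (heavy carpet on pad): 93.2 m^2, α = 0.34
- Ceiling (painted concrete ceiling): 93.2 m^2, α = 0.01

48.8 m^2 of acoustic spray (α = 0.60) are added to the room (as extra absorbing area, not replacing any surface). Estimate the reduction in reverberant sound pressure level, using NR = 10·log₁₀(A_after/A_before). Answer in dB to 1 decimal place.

1.8 dB

A_before = Σ Sᵢαᵢ = 16.3*0.35 + 7.7*0.02 + 9.1*0.73 + 103.4*0.11 + 93.2*0.34 + 93.2*0.01 = 56.496 sabins.
Added absorption = 48.8 × 0.60 = 29.280 sabins.
New total A_after = 85.776 sabins.
NR = 10·log₁₀(85.776/56.496) = 1.8 dB.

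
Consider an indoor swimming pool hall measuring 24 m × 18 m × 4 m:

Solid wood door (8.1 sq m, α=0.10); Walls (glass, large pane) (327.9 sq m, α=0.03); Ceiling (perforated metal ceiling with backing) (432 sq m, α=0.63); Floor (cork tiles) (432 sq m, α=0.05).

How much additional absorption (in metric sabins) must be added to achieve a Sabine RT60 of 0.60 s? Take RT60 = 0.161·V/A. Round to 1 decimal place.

Summing Sᵢαᵢ: 0.810 + 9.837 + 272.160 + 21.600 → A₁ = 304.407 sabins.
V = 1728 m³. Required absorption A₂ = 0.161 × 1728 / 0.60 = 463.680 sabins.
ΔA = A₂ − A₁ = 463.680 − 304.407 = 159.3 sabins.

159.3 sabins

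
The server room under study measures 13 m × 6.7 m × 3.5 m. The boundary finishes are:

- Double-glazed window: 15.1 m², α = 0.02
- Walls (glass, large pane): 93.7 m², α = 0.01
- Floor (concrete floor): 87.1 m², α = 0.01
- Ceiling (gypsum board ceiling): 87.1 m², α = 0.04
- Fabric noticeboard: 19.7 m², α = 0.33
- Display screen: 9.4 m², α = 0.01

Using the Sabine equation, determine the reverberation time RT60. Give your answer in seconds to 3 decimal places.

4.027 seconds

Total absorption A = 15.1·0.02 + 93.7·0.01 + 87.1·0.01 + 87.1·0.04 + 19.7·0.33 + 9.4·0.01
  = 0.302 + 0.937 + 0.871 + 3.484 + 6.501 + 0.094 = 12.189 m² sabins.
V = 13·6.7·3.5 = 304.85 m³.
RT60 = 0.161 · V / A = 0.161 × 304.85 / 12.189 = 4.027 s.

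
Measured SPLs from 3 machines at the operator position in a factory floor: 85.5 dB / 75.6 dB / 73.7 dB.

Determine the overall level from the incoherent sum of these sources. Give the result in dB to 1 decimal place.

86.2 dB

Σ 10^(Lᵢ/10) = 4.146e+08.
Combined level = 10 log₁₀(4.146e+08) = 86.2 dB.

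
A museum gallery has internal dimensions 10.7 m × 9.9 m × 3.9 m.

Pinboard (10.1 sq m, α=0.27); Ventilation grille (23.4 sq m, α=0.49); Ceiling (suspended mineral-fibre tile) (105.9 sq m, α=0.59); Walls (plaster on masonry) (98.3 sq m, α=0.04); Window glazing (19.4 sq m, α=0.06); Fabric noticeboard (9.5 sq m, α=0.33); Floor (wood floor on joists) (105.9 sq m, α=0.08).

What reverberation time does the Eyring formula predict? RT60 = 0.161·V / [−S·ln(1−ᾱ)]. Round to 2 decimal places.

S = Σ Sᵢ = 372.5 sq m.
Absorption A = 10.1×0.27 + 23.4×0.49 + 105.9×0.59 + 98.3×0.04 + 19.4×0.06 + 9.5×0.33 + 105.9×0.08 = 93.377 sabins.
ᾱ = 93.377 / 372.5 = 0.2507.
Eyring denominator: −S ln(1−ᾱ) = 107.509.
V = 10.7 × 9.9 × 3.9 = 413.127 m³.
RT60 = 0.161 × 413.127 / 107.509 = 0.62 s.

0.62 s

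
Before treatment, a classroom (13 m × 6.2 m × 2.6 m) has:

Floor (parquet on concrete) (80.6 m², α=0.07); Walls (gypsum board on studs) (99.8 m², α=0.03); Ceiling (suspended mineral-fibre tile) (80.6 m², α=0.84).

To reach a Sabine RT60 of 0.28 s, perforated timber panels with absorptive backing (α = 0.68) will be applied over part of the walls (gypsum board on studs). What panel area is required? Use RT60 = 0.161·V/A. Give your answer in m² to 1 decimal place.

67.9

Summing Sᵢαᵢ: 5.642 + 2.994 + 67.704 → A₁ = 76.340 sabins.
V = 209.56 m³. Target absorption A₂ = 0.161 × 209.56 / 0.28 = 120.497 sabins.
ΔA needed = 120.497 − 76.340 = 44.157 sabins.
Net gain per m²: Δα = 0.68 − 0.03 = 0.65.
Area = ΔA/Δα = 44.157/0.65 = 67.9 m².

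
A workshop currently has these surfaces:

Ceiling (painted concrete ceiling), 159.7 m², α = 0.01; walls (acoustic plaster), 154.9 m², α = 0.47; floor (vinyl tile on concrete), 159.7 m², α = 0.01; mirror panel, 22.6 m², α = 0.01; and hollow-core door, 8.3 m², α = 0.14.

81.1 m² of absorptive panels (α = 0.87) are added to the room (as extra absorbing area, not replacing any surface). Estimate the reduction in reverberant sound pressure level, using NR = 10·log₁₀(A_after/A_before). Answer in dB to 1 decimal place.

A_before = Σ Sᵢαᵢ = 159.7·0.01 + 154.9·0.47 + 159.7·0.01 + 22.6·0.01 + 8.3·0.14 = 77.385 sabins.
Added absorption = 81.1 × 0.87 = 70.557 sabins.
New total A_after = 147.942 sabins.
Reduction = 10 log₁₀(A_after/A_before) = 10 log₁₀(1.9118) = 2.8 dB.

2.8 dB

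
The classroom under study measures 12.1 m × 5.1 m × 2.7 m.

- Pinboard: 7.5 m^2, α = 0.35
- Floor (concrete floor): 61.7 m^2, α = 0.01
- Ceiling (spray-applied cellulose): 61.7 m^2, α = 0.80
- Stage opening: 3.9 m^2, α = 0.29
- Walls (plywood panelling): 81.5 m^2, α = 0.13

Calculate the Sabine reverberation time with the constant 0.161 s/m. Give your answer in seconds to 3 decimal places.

Equivalent absorption area: A = 7.5×0.35 + 61.7×0.01 + 61.7×0.80 + 3.9×0.29 + 81.5×0.13 = 64.328 m^2.
Volume V = 12.1 × 5.1 × 2.7 = 166.617 m³.
RT60 = 0.161 · V / A = 0.161 × 166.617 / 64.328 = 0.417 s.

0.417 seconds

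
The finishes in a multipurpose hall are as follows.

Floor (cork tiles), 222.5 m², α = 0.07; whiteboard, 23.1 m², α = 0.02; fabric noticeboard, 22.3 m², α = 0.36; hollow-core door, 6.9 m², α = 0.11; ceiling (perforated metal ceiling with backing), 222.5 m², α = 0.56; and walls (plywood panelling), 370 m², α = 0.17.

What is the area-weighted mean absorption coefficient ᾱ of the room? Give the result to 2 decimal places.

0.24

Total surface area S = 867.3 m².
Weighted sum Σ Sα = 212.324.
ᾱ = 212.324 / 867.3 = 0.24.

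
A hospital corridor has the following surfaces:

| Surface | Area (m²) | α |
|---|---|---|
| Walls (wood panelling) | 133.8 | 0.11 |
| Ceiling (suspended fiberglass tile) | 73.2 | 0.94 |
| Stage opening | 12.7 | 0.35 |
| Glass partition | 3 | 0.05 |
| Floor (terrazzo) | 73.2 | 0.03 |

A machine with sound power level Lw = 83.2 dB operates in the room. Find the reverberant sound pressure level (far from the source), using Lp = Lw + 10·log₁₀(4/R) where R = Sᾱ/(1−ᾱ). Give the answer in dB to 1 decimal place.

68.1 dB

Σ(Sᵢαᵢ) = 133.8×0.11 + 73.2×0.94 + 12.7×0.35 + 3×0.05 + 73.2×0.03 = 90.317; total area S = 295.9 m².
ᾱ = 90.317/295.9 = 0.3052; R = Sᾱ/(1−ᾱ) = 90.317/(1−0.3052) = 129.990 m².
Lp = Lw + 10 log₁₀(4/R) = 83.2 -15.12 = 68.1 dB.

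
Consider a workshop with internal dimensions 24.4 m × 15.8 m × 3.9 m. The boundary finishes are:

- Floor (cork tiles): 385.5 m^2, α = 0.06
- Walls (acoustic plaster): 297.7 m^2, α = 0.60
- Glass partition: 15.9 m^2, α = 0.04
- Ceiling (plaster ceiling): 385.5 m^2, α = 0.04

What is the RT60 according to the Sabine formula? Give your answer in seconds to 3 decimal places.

1.111 s

Total absorption A = 385.5*0.06 + 297.7*0.60 + 15.9*0.04 + 385.5*0.04
  = 23.130 + 178.620 + 0.636 + 15.420 = 217.806 m^2 sabins.
Volume V = 24.4 × 15.8 × 3.9 = 1503.528 m³.
Sabine: RT60 = 0.161 × 1503.528 / 217.806 = 1.111 s.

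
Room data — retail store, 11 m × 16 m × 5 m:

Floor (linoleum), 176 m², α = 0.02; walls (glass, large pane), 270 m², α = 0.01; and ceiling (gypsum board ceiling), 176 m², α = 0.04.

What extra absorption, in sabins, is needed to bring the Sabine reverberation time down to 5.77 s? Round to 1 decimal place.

Total absorption A₁ = 176×0.02 + 270×0.01 + 176×0.04
  = 3.520 + 2.700 + 7.040 = 13.260 m² sabins.
Target A₂ = 0.161·880/5.77 = 24.555 sabins (V = 880 m³).
ΔA = A₂ − A₁ = 24.555 − 13.260 = 11.3 sabins.

11.3 sabins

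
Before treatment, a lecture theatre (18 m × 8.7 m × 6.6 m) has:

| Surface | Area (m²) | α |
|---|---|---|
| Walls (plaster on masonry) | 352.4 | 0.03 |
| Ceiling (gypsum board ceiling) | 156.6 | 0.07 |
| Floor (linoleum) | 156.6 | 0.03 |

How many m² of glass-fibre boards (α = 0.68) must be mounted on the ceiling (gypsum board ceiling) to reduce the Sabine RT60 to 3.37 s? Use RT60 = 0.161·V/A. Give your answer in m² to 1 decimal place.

37.9

Summing Sᵢαᵢ: 10.572 + 10.962 + 4.698 → A₁ = 26.232 sabins.
V = 1033.56 m³. Target absorption A₂ = 0.161 × 1033.56 / 3.37 = 49.378 sabins.
Absorption to add: 49.378 − 26.232 = 23.146 sabins.
Net gain per m²: Δα = 0.68 − 0.07 = 0.61.
Panel area = 23.146 / 0.61 = 37.9 m².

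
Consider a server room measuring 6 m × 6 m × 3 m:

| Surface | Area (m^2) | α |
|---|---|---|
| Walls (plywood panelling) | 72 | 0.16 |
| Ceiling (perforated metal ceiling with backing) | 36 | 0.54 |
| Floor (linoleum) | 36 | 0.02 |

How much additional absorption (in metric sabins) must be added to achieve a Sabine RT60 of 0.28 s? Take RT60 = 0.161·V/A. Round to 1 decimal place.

Equivalent absorption area: A₁ = 72*0.16 + 36*0.54 + 36*0.02 = 31.680 m^2.
Target A₂ = 0.161·108/0.28 = 62.100 sabins (V = 108 m³).
Shortfall: 62.100 − 31.680 = 30.4 sabins.

30.4 sabins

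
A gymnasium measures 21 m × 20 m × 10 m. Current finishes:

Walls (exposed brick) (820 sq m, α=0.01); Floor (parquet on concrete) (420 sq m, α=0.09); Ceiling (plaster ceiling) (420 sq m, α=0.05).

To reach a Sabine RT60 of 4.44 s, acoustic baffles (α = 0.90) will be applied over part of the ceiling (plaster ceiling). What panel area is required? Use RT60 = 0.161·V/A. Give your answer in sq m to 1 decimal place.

A₁ = Σ Sᵢαᵢ = 820·0.01 + 420·0.09 + 420·0.05 = 67.000 sabins.
Required A₂ = 0.161·4200/4.44 = 152.297 sabins.
Absorption to add: 152.297 − 67.000 = 85.297 sabins.
Each sq m of panel replacing the ceiling (plaster ceiling) adds (0.90 − 0.05) = 0.85 sabins.
Panel area = 85.297 / 0.85 = 100.3 sq m.

100.3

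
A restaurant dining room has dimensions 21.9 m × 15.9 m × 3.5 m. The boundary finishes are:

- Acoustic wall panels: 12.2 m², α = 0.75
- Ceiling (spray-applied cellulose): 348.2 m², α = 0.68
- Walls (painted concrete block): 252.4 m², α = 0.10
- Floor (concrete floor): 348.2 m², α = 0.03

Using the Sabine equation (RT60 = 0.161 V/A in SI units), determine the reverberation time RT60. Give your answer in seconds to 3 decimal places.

0.697 seconds

A = Σ Sᵢαᵢ = 12.2·0.75 + 348.2·0.68 + 252.4·0.10 + 348.2·0.03 = 281.612 sabins.
Room volume: 1218.735 m³.
RT60 = 0.161 · V / A = 0.161 × 1218.735 / 281.612 = 0.697 s.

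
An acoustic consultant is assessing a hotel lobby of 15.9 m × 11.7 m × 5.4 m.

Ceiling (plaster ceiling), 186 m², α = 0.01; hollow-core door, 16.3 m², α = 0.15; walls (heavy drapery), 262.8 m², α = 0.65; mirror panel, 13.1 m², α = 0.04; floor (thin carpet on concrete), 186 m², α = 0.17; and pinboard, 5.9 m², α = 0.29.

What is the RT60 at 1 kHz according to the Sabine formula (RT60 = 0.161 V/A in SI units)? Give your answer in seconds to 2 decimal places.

Summing Sᵢαᵢ: 1.860 + 2.445 + 170.820 + 0.524 + 31.620 + 1.711 → A = 208.980 sabins.
Room volume: 1004.562 m³.
T = 0.161 V/A = 0.161·1004.562/208.980 = 0.77 s.

0.77 seconds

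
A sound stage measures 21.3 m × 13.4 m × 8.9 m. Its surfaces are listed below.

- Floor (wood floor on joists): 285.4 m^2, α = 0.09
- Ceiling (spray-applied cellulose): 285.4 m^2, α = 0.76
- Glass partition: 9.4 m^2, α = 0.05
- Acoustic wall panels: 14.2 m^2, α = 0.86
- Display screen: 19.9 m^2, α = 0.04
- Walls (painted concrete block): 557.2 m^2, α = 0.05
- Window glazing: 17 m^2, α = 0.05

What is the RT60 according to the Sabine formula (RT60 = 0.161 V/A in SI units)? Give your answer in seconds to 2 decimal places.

1.44 s

Summing Sᵢαᵢ: 25.686 + 216.904 + 0.470 + 12.212 + 0.796 + 27.860 + 0.850 → A = 284.778 sabins.
V = 21.3·13.4·8.9 = 2540.238 m³.
RT60 = 0.161 · V / A = 0.161 × 2540.238 / 284.778 = 1.44 s.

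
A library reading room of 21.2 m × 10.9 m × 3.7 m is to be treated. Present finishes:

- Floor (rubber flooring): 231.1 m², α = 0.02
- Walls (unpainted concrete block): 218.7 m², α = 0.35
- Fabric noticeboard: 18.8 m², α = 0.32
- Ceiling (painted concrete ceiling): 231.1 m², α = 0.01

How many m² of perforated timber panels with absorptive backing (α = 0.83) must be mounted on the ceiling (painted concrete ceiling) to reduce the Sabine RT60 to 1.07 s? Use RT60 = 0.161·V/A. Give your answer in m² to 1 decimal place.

47.7

Total absorption A₁ = 231.1*0.02 + 218.7*0.35 + 18.8*0.32 + 231.1*0.01
  = 4.622 + 76.545 + 6.016 + 2.311 = 89.494 m² sabins.
Required A₂ = 0.161·854.996/1.07 = 128.649 sabins.
ΔA needed = 128.649 − 89.494 = 39.155 sabins.
Net gain per m²: Δα = 0.83 − 0.01 = 0.82.
Panel area = 39.155 / 0.82 = 47.7 m².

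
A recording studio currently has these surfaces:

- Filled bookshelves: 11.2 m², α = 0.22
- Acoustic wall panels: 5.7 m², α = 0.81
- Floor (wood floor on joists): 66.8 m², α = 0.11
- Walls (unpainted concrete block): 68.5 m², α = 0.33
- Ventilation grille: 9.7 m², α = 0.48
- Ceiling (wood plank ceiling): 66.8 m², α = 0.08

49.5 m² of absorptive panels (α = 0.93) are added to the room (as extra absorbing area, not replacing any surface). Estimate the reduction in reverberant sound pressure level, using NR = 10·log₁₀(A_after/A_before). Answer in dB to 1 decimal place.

3.0 dB

Total absorption A_before = 11.2*0.22 + 5.7*0.81 + 66.8*0.11 + 68.5*0.33 + 9.7*0.48 + 66.8*0.08
  = 2.464 + 4.617 + 7.348 + 22.605 + 4.656 + 5.344 = 47.034 m² sabins.
Treatment contributes 49.5·0.93 = 46.035 sabins.
New total A_after = 93.069 sabins.
Reduction = 10 log₁₀(A_after/A_before) = 10 log₁₀(1.9788) = 3.0 dB.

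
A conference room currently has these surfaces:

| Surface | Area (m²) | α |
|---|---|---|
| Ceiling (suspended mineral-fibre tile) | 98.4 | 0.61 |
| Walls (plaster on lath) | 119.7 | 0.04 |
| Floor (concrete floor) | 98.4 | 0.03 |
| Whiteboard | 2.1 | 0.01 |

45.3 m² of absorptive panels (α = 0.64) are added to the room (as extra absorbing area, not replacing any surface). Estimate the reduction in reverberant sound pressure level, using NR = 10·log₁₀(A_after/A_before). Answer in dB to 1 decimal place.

Summing Sᵢαᵢ: 60.024 + 4.788 + 2.952 + 0.021 → A_before = 67.785 sabins.
Added absorption = 45.3 × 0.64 = 28.992 sabins.
New total A_after = 96.777 sabins.
NR = 10·log₁₀(96.777/67.785) = 1.5 dB.

1.5 dB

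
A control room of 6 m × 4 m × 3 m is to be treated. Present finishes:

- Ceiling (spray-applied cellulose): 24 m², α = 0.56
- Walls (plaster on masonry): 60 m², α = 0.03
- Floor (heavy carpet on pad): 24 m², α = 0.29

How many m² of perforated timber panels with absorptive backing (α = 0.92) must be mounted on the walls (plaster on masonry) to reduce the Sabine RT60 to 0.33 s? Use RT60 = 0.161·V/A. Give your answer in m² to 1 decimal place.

Total absorption A₁ = 24·0.56 + 60·0.03 + 24·0.29
  = 13.440 + 1.800 + 6.960 = 22.200 m² sabins.
V = 72 m³. Target absorption A₂ = 0.161 × 72 / 0.33 = 35.127 sabins.
Absorption to add: 35.127 − 22.200 = 12.927 sabins.
Each m² of panel replacing the walls (plaster on masonry) adds (0.92 − 0.03) = 0.89 sabins.
Area = ΔA/Δα = 12.927/0.89 = 14.5 m².

14.5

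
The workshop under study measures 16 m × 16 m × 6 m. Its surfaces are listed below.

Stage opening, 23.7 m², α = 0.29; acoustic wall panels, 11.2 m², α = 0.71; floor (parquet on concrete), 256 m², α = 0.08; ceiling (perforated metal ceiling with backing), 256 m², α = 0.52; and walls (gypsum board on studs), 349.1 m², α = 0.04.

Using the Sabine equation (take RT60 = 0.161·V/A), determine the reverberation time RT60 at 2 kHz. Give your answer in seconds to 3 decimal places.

1.356 s

A = Σ Sᵢαᵢ = 23.7·0.29 + 11.2·0.71 + 256·0.08 + 256·0.52 + 349.1·0.04 = 182.389 sabins.
V = 16·16·6 = 1536 m³.
RT60 = 0.161 · V / A = 0.161 × 1536 / 182.389 = 1.356 s.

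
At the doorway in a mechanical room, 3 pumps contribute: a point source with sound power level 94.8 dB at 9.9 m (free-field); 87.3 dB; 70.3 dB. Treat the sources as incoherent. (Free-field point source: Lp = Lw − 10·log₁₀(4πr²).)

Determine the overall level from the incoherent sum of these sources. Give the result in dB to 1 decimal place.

Source at 9.9 m: Lp = 94.8 − 10·log₁₀(4π·9.9²) = 94.8 − 10·log₁₀(1231.630) = 63.9 dB.
Sum in the linear (power) domain: Σ 10^(Lᵢ/10) = 10^(63.9/10) + 10^(87.3/10) + 10^(70.3/10) = 5.502e+08.
Back to dB: 10·log₁₀ Σ = 87.4 dB.

87.4 dB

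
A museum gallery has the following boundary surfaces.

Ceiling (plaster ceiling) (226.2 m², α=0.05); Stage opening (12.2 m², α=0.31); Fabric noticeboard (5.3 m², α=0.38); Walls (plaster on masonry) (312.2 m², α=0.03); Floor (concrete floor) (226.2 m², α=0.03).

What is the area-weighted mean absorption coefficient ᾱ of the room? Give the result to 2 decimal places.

0.04

Total surface area S = 782.1 m².
Weighted sum Σ Sα = 33.258.
ᾱ = 33.258 / 782.1 = 0.04.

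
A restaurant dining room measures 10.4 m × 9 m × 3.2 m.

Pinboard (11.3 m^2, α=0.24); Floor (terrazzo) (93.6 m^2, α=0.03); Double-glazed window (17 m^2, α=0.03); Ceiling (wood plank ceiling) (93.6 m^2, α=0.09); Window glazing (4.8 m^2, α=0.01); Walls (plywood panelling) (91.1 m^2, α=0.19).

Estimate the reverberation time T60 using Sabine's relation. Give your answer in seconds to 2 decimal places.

A = Σ Sᵢαᵢ = 11.3×0.24 + 93.6×0.03 + 17×0.03 + 93.6×0.09 + 4.8×0.01 + 91.1×0.19 = 31.811 sabins.
Volume V = 10.4 × 9 × 3.2 = 299.52 m³.
Sabine: RT60 = 0.161 × 299.52 / 31.811 = 1.52 s.

1.52 sec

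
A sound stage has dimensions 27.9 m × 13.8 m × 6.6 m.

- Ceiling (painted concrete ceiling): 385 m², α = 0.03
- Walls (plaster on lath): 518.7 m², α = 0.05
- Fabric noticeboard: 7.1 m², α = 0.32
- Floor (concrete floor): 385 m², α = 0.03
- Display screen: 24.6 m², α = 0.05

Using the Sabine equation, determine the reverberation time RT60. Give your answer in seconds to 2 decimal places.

7.79 sec

A = Σ Sᵢαᵢ = 385·0.03 + 518.7·0.05 + 7.1·0.32 + 385·0.03 + 24.6·0.05 = 52.537 sabins.
Volume V = 27.9 × 13.8 × 6.6 = 2541.132 m³.
RT60 = 0.161 · V / A = 0.161 × 2541.132 / 52.537 = 7.79 s.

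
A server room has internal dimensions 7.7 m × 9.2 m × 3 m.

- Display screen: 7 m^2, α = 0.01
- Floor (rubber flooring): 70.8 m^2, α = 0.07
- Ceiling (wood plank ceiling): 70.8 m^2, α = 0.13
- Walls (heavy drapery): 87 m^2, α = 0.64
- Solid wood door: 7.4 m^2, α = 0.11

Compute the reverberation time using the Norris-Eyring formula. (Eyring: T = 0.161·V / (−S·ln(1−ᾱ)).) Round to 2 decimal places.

0.41 s

S = Σ Sᵢ = 243.0 m^2.
Absorption A = 7×0.01 + 70.8×0.07 + 70.8×0.13 + 87×0.64 + 7.4×0.11 = 70.724 sabins.
ᾱ = 70.724 / 243.0 = 0.2910.
Eyring denominator: −S ln(1−ᾱ) = 83.568.
V = 7.7 × 9.2 × 3 = 212.52 m³.
RT60 = 0.161 × 212.52 / 83.568 = 0.41 s.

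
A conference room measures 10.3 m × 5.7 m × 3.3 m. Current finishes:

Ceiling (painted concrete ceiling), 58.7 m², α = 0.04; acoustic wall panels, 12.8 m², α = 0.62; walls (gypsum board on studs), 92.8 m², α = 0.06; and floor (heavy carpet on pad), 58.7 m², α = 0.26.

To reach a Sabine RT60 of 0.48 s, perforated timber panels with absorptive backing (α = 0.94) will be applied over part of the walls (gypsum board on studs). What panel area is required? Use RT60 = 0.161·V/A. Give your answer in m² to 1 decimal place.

38.5

A₁ = Σ Sᵢαᵢ = 58.7*0.04 + 12.8*0.62 + 92.8*0.06 + 58.7*0.26 = 31.114 sabins.
V = 193.743 m³. Target absorption A₂ = 0.161 × 193.743 / 0.48 = 64.985 sabins.
Absorption to add: 64.985 − 31.114 = 33.871 sabins.
Each m² of panel replacing the walls (gypsum board on studs) adds (0.94 − 0.06) = 0.88 sabins.
Panel area = 33.871 / 0.88 = 38.5 m².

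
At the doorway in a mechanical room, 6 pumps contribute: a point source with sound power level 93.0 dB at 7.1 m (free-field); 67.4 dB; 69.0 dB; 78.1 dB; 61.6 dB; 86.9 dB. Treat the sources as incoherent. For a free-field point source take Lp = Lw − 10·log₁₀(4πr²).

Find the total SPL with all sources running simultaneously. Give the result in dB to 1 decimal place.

87.6 dB

Source at 7.1 m: Lp = 93.0 − 10·log₁₀(4π·7.1²) = 93.0 − 10·log₁₀(633.471) = 65.0 dB.
Sum in the linear (power) domain: Σ 10^(Lᵢ/10) = 10^(65.0/10) + 10^(67.4/10) + 10^(69.0/10) + 10^(78.1/10) + 10^(61.6/10) + 10^(86.9/10) = 5.724e+08.
L_total = 10·log₁₀(5.724e+08) = 87.6 dB.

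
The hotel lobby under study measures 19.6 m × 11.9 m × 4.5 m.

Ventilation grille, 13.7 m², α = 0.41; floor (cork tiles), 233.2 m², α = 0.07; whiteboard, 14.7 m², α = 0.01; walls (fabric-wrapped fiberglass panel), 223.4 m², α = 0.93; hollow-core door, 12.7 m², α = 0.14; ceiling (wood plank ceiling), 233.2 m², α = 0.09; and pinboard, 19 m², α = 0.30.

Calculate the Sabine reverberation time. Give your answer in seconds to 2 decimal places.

0.65 seconds

Equivalent absorption area: A = 13.7×0.41 + 233.2×0.07 + 14.7×0.01 + 223.4×0.93 + 12.7×0.14 + 233.2×0.09 + 19×0.30 = 258.316 m².
V = 19.6·11.9·4.5 = 1049.58 m³.
RT60 = 0.161 · V / A = 0.161 × 1049.58 / 258.316 = 0.65 s.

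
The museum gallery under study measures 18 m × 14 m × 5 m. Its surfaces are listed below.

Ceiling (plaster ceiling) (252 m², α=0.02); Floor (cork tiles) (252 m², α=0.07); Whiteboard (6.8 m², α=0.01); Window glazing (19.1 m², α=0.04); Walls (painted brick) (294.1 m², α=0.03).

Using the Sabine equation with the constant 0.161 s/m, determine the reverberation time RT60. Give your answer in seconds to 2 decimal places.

Equivalent absorption area: A = 252×0.02 + 252×0.07 + 6.8×0.01 + 19.1×0.04 + 294.1×0.03 = 32.335 m².
V = 18·14·5 = 1260 m³.
T = 0.161 V/A = 0.161·1260/32.335 = 6.27 s.

6.27 s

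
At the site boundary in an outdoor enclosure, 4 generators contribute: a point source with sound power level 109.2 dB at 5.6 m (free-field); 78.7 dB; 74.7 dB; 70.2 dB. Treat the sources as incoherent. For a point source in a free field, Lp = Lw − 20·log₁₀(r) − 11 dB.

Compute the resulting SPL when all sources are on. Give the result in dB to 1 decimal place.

Source at 5.6 m: Lp = 109.2 − 20·log₁₀(5.6) − 11 = 83.2 dB.
Σ 10^(Lᵢ/10) = 3.23e+08.
Combined level = 10 log₁₀(3.23e+08) = 85.1 dB.

85.1 dB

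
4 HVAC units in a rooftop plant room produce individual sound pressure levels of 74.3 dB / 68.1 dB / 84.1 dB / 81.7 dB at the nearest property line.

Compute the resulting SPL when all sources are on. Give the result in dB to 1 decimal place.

86.4 dB

Σ 10^(Lᵢ/10) = 4.383e+08.
L_total = 10·log₁₀(4.383e+08) = 86.4 dB.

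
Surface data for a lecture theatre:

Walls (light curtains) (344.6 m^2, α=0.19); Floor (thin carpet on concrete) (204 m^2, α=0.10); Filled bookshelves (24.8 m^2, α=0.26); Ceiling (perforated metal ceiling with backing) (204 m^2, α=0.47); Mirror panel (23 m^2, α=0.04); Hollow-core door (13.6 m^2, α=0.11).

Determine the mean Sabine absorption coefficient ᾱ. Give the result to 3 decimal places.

0.234

Total surface area S = 814.0 m^2.
Weighted sum Σ Sα = 190.618.
ᾱ = A/S = 0.234.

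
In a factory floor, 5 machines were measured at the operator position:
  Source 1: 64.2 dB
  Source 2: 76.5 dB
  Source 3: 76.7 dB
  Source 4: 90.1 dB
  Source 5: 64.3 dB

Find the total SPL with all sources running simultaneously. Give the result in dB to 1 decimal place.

Sum in the linear (power) domain: Σ 10^(Lᵢ/10) = 10^(64.2/10) + 10^(76.5/10) + 10^(76.7/10) + 10^(90.1/10) + 10^(64.3/10) = 1.12e+09.
Combined level = 10 log₁₀(1.12e+09) = 90.5 dB.

90.5 dB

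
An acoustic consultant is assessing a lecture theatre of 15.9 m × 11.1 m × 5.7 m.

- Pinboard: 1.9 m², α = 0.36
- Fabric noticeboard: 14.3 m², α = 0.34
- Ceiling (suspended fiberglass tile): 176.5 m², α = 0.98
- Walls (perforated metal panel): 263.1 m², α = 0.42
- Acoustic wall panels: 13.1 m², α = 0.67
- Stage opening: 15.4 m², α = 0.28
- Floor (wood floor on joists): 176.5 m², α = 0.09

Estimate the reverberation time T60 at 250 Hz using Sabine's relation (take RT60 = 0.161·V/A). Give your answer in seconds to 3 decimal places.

0.509 seconds

Total absorption A = 1.9*0.36 + 14.3*0.34 + 176.5*0.98 + 263.1*0.42 + 13.1*0.67 + 15.4*0.28 + 176.5*0.09
  = 0.684 + 4.862 + 172.970 + 110.502 + 8.777 + 4.312 + 15.885 = 317.992 m² sabins.
V = 15.9·11.1·5.7 = 1005.993 m³.
Sabine: RT60 = 0.161 × 1005.993 / 317.992 = 0.509 s.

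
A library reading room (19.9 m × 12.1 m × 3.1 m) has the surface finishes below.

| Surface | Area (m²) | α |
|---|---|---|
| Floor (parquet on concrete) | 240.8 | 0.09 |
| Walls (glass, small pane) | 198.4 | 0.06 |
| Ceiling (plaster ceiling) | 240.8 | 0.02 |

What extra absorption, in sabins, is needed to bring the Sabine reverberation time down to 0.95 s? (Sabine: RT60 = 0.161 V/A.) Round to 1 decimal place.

88.1 sabins

A₁ = Σ Sᵢαᵢ = 240.8×0.09 + 198.4×0.06 + 240.8×0.02 = 38.392 sabins.
For T = 0.95 s, need A₂ = 0.161·V/T = 0.161·746.449/0.95 = 126.503 sabins.
Additional absorption ΔA = 126.503 − 38.392 = 88.1 sabins.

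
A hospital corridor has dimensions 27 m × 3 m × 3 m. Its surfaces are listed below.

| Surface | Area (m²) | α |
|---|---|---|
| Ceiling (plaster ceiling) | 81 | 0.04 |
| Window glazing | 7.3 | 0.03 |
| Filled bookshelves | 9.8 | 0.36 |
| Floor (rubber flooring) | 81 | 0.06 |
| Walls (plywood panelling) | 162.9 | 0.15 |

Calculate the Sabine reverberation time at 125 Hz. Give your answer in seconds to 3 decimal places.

1.078 s

Equivalent absorption area: A = 81×0.04 + 7.3×0.03 + 9.8×0.36 + 81×0.06 + 162.9×0.15 = 36.282 m².
V = 27·3·3 = 243 m³.
RT60 = 0.161 · V / A = 0.161 × 243 / 36.282 = 1.078 s.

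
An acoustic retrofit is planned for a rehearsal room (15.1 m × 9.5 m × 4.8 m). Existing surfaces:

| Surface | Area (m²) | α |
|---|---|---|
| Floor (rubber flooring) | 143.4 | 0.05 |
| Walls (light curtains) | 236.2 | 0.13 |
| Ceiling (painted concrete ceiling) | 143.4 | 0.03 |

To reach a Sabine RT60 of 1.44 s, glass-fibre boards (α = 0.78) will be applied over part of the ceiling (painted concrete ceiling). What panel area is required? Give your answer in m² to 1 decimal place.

46.4

A₁ = Σ Sᵢαᵢ = 143.4·0.05 + 236.2·0.13 + 143.4·0.03 = 42.178 sabins.
V = 688.56 m³. Target absorption A₂ = 0.161 × 688.56 / 1.44 = 76.985 sabins.
Absorption to add: 76.985 − 42.178 = 34.807 sabins.
Net gain per m²: Δα = 0.78 − 0.03 = 0.75.
Panel area = 34.807 / 0.75 = 46.4 m².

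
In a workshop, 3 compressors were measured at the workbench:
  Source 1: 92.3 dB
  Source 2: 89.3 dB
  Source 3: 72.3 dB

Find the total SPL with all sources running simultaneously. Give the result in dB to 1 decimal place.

94.1 dB

Converting to relative power and adding: 10^(92.3/10) + 10^(89.3/10) + 10^(72.3/10) = 2.566e+09.
Back to dB: 10·log₁₀ Σ = 94.1 dB.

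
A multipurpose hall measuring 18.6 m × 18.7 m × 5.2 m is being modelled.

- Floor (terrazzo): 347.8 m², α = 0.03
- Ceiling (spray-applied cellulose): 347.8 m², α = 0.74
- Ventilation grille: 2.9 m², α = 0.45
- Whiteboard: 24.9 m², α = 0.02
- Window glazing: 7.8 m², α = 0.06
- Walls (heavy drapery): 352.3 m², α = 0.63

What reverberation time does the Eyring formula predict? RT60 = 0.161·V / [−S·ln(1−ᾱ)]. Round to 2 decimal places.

Total surface area S = 347.8 + 347.8 + 2.9 + 24.9 + 7.8 + 352.3 = 1083.5 m².
Σ(Sᵢαᵢ) = 347.8·0.03 + 347.8·0.74 + 2.9·0.45 + 24.9·0.02 + 7.8·0.06 + 352.3·0.63 = 492.026.
ᾱ = 492.026 / 1083.5 = 0.4541.
Eyring denominator: −S ln(1−ᾱ) = 655.864.
V = 18.6 × 18.7 × 5.2 = 1808.664 m³.
RT60 = 0.161 × 1808.664 / 655.864 = 0.44 s.

0.44 s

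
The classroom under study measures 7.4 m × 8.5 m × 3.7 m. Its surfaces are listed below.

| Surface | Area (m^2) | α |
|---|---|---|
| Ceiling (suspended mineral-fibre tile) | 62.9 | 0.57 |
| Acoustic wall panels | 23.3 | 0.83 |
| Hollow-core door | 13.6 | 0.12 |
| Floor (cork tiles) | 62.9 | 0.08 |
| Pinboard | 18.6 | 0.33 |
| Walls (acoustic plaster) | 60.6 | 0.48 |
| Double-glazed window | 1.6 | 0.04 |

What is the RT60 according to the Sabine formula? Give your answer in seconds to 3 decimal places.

0.386 sec

A = Σ Sᵢαᵢ = 62.9×0.57 + 23.3×0.83 + 13.6×0.12 + 62.9×0.08 + 18.6×0.33 + 60.6×0.48 + 1.6×0.04 = 97.146 sabins.
Room volume: 232.73 m³.
T = 0.161 V/A = 0.161·232.73/97.146 = 0.386 s.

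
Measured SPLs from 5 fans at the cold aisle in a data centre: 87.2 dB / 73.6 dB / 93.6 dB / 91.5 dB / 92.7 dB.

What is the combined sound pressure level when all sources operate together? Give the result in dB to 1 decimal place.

Σ 10^(Lᵢ/10) = 6.113e+09.
L_total = 10·log₁₀(6.113e+09) = 97.9 dB.

97.9 dB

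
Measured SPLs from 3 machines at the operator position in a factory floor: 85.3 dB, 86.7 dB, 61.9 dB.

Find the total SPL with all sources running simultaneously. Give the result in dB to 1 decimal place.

89.1 dB

Converting to relative power and adding: 10^(85.3/10) + 10^(86.7/10) + 10^(61.9/10) = 8.081e+08.
Back to dB: 10·log₁₀ Σ = 89.1 dB.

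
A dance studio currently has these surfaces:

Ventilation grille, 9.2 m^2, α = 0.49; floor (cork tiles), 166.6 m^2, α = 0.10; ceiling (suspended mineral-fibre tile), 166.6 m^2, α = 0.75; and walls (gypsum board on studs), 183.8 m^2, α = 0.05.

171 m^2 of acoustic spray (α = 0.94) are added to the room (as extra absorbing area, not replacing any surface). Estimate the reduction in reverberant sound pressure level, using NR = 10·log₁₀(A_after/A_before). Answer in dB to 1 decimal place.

3.1 dB

Equivalent absorption area: A_before = 9.2*0.49 + 166.6*0.10 + 166.6*0.75 + 183.8*0.05 = 155.308 m^2.
Treatment contributes 171·0.94 = 160.740 sabins.
New total A_after = 316.048 sabins.
Reduction = 10 log₁₀(A_after/A_before) = 10 log₁₀(2.0350) = 3.1 dB.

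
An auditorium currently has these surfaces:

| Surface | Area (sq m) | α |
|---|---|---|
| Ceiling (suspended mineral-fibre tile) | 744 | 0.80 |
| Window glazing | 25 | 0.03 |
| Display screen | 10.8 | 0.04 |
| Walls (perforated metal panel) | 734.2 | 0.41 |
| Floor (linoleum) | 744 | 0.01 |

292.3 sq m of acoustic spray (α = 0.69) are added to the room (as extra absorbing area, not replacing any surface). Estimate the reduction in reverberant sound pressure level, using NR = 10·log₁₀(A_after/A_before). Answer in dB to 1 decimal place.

0.9 dB

Summing Sᵢαᵢ: 595.200 + 0.750 + 0.432 + 301.022 + 7.440 → A_before = 904.844 sabins.
Treatment contributes 292.3·0.69 = 201.687 sabins.
A_after = 904.844 + 201.687 = 1106.531 sabins.
NR = 10·log₁₀(1106.531/904.844) = 0.9 dB.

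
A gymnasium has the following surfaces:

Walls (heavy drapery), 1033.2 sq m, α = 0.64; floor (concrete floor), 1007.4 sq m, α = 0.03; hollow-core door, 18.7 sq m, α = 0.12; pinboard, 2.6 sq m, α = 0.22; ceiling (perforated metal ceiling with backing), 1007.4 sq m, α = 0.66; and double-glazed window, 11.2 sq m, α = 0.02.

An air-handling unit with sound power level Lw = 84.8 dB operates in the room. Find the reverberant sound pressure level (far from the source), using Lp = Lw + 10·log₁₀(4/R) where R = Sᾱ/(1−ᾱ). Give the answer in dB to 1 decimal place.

A = 1359.394 sabins; S = 3080.5 sq m.
ᾱ = 0.4413, so room constant R = A/(1−ᾱ) = 2433.138 sq m.
Lp = Lw + 10 log₁₀(4/R) = 84.8 -27.84 = 57.0 dB.

57.0 dB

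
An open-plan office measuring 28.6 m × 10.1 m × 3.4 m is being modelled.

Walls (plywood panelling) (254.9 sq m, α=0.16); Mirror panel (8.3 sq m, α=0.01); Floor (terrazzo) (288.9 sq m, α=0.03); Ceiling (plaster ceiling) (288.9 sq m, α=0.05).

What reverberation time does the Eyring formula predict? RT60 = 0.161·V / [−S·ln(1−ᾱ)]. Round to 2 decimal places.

2.38 sec

S = Σ Sᵢ = 841.0 sq m.
Σ(Sᵢαᵢ) = 254.9·0.16 + 8.3·0.01 + 288.9·0.03 + 288.9·0.05 = 63.979.
Mean coefficient ᾱ = A/S = 0.0761.
−S·ln(1−ᾱ) = −841.0 × ln(1 − 0.0761) = 66.566.
V = 28.6 × 10.1 × 3.4 = 982.124 m³.
T = 0.161·V/[−S·ln(1−ᾱ)] = 0.161·982.124/66.566 = 2.38 s.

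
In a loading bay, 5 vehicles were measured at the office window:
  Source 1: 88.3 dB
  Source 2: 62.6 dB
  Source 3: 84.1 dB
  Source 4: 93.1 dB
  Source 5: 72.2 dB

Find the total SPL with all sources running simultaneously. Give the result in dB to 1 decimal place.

94.8 dB

Converting to relative power and adding: 10^(88.3/10) + 10^(62.6/10) + 10^(84.1/10) + 10^(93.1/10) + 10^(72.2/10) = 2.993e+09.
Combined level = 10 log₁₀(2.993e+09) = 94.8 dB.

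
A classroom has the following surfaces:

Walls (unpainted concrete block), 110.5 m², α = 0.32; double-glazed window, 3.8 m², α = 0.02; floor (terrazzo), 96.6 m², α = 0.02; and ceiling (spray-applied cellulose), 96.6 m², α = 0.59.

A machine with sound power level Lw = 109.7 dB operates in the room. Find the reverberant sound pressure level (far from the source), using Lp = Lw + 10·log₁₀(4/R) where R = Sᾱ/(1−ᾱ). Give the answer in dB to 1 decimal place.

94.4 dB

A = 94.362 sabins; S = 307.5 m².
ᾱ = 94.362/307.5 = 0.3069; R = Sᾱ/(1−ᾱ) = 94.362/(1−0.3069) = 136.145 m².
Lp = 109.7 + 10·log₁₀(4/136.145) = 109.7 + (-15.32) = 94.4 dB.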